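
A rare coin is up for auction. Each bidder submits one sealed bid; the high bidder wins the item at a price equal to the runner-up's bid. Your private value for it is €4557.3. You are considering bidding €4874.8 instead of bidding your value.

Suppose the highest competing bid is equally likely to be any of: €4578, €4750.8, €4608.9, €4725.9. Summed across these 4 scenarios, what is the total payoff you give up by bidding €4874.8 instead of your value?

€434.4

The deviation costs you only when the competing bid falls strictly between €4557.3 and €4874.8; elsewhere both bids give the same outcome.
€4578: truthful payoff €0, deviation payoff −€20.7 → loss €20.7.
€4750.8: truthful payoff €0, deviation payoff −€193.5 → loss €193.5.
€4608.9: truthful payoff €0, deviation payoff −€51.6 → loss €51.6.
€4725.9: truthful payoff €0, deviation payoff −€168.6 → loss €168.6.
Total loss = €20.7 + €193.5 + €51.6 + €168.6 = €434.4.
In a second-price auction your bid sets only whether you win, not what you pay, so bidding your true value is weakly dominant.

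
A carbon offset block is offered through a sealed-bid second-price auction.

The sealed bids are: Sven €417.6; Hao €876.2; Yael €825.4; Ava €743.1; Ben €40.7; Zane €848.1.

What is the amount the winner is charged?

€848.1

Highest bid: Hao at €876.2, so Hao wins.
Second-highest bid: Zane at €848.1 — that is the price the winner pays.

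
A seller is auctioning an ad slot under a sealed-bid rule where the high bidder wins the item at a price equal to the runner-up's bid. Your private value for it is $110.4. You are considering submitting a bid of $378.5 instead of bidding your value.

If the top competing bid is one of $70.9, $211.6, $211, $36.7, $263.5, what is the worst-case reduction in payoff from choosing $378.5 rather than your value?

$153.1

$70.9: same outcome either way → loss $0.
$211.6: truthful gives $0, deviation gives −$101.2 → loss $101.2.
$211: truthful gives $0, deviation gives −$100.6 → loss $100.6.
$36.7: same outcome either way → loss $0.
$263.5: truthful gives $0, deviation gives −$153.1 → loss $153.1.
Maximum loss: $153.1.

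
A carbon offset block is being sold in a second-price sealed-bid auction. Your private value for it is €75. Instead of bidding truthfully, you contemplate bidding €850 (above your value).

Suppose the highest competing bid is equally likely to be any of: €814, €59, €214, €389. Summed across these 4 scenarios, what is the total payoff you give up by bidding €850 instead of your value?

The deviation costs you only when the competing bid falls strictly between €75 and €850; elsewhere both bids give the same outcome.
€814: truthful payoff €0, deviation payoff −€739 → loss €739.
€59: outcomes coincide → loss €0.
€214: truthful payoff €0, deviation payoff −€139 → loss €139.
€389: truthful payoff €0, deviation payoff −€314 → loss €314.
Total loss = €739 + €139 + €314 = €1192.

€1192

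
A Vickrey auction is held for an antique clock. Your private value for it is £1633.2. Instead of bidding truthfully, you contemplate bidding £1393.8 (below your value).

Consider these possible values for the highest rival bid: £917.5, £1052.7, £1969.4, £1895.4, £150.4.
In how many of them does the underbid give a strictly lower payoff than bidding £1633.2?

The deviation hurts exactly when the highest competing bid lies strictly between £1393.8 and £1633.2 — underbidding then forfeits a profitable win.
£917.5: below both → same outcome either way.
£1052.7: below both → same outcome either way.
£1969.4: above both → same outcome either way.
£1895.4: above both → same outcome either way.
£150.4: below both → same outcome either way.
Count: 0.

0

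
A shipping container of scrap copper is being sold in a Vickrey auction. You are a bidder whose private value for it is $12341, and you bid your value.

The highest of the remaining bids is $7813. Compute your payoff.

$4528

Your bid $12341 exceeds the highest competing bid $7813, so you win.
In a second-price auction the winner pays the second-highest bid, $7813.
Payoff = value − price = $12341 − $7813 = $4528.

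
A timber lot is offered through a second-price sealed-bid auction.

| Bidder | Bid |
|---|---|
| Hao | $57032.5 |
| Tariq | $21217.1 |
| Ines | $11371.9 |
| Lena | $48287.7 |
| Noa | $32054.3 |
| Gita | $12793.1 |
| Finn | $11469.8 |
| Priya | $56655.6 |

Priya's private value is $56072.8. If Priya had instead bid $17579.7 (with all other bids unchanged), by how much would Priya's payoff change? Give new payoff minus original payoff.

$0

The highest bid among the other bidders is $57032.5; Priya's bid doesn't change that.
Original bid $56655.6: Priya is not highest (top rival bid is $57032.5); payoff $0.
Alternative bid $17579.7: Priya is not highest (top rival bid is $57032.5); payoff $0.
Change in payoff = $0 − ($0) = $0.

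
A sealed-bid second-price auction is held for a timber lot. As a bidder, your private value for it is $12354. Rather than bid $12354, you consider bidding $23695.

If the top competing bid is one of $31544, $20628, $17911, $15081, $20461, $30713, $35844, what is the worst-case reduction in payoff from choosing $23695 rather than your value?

$8274

$31544: same outcome either way → loss $0.
$20628: truthful gives $0, deviation gives −$8274 → loss $8274.
$17911: truthful gives $0, deviation gives −$5557 → loss $5557.
$15081: truthful gives $0, deviation gives −$2727 → loss $2727.
$20461: truthful gives $0, deviation gives −$8107 → loss $8107.
$30713: same outcome either way → loss $0.
$35844: same outcome either way → loss $0.
Maximum loss: $8274.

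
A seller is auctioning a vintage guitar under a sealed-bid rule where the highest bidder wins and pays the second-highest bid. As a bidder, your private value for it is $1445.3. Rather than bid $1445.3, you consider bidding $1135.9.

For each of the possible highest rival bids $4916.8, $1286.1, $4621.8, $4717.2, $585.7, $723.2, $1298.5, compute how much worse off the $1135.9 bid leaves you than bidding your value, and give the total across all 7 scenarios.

$306

The deviation costs you only when the competing bid falls strictly between $1135.9 and $1445.3; elsewhere both bids give the same outcome.
$4916.8: outcomes coincide → loss $0.
$1286.1: truthful payoff $159.2, deviation payoff $0 → loss $159.2.
$4621.8: outcomes coincide → loss $0.
$4717.2: outcomes coincide → loss $0.
$585.7: outcomes coincide → loss $0.
$723.2: outcomes coincide → loss $0.
$1298.5: truthful payoff $146.8, deviation payoff $0 → loss $146.8.
Total loss = $159.2 + $146.8 = $306.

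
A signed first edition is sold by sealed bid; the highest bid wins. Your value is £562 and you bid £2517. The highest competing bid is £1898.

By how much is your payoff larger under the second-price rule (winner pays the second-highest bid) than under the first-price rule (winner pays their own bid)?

You have the highest bid, so you win under either rule.
Second-price: pay £1898 → payoff −£1336.
First-price: pay your own bid £2517 → payoff −£1955.
Difference = −£1336 − (−£1955) = £619.

£619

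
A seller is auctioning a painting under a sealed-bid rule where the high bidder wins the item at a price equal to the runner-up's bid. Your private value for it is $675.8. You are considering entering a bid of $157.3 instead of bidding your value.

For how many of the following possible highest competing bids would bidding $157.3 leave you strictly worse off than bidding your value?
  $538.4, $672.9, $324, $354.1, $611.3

The deviation hurts exactly when the highest competing bid lies strictly between $157.3 and $675.8 — underbidding then forfeits a profitable win.
$538.4: inside the interval → strictly worse (loss $137.4).
$672.9: inside the interval → strictly worse (loss $2.9).
$324: inside the interval → strictly worse (loss $351.8).
$354.1: inside the interval → strictly worse (loss $321.7).
$611.3: inside the interval → strictly worse (loss $64.5).
Count: 5.

5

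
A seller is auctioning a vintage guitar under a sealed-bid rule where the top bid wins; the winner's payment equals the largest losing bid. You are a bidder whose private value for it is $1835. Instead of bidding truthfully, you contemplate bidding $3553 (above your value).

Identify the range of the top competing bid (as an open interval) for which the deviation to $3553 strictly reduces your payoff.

If the competing bid is below $1835, both bids win at the same price — no difference.
If it is above $3553, both bids lose — no difference.
If it lies strictly between $1835 and $3553, bidding your value loses (payoff 0) while bidding $3553 wins at a price above your value (payoff negative).
So the deviation strictly hurts on the open interval ($1835, $3553).
Truthful bidding weakly dominates here: raising your bid can only win items priced above your value, and lowering it can only forfeit items priced below.

($1835, $3553)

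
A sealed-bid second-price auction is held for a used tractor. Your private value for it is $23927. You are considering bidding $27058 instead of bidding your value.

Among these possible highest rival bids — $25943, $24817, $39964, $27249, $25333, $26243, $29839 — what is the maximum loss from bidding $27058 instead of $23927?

$25943: truthful gives $0, deviation gives −$2016 → loss $2016.
$24817: truthful gives $0, deviation gives −$890 → loss $890.
$39964: same outcome either way → loss $0.
$27249: same outcome either way → loss $0.
$25333: truthful gives $0, deviation gives −$1406 → loss $1406.
$26243: truthful gives $0, deviation gives −$2316 → loss $2316.
$29839: same outcome either way → loss $0.
Maximum loss: $2316.

$2316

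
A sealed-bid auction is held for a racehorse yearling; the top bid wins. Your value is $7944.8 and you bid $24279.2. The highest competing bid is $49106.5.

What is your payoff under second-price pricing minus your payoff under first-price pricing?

Your bid $24279.2 is below $49106.5, so you lose under either rule.
Payoff is $0 in both cases; difference = $0.

$0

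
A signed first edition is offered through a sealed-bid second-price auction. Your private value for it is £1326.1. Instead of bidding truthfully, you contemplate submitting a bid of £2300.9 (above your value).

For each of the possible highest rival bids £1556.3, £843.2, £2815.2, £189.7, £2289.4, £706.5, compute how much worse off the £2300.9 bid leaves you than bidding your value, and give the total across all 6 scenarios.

The deviation costs you only when the competing bid falls strictly between £1326.1 and £2300.9; elsewhere both bids give the same outcome.
£1556.3: truthful payoff £0, deviation payoff −£230.2 → loss £230.2.
£843.2: outcomes coincide → loss £0.
£2815.2: outcomes coincide → loss £0.
£189.7: outcomes coincide → loss £0.
£2289.4: truthful payoff £0, deviation payoff −£963.3 → loss £963.3.
£706.5: outcomes coincide → loss £0.
Total loss = £230.2 + £963.3 = £1193.5.

£1193.5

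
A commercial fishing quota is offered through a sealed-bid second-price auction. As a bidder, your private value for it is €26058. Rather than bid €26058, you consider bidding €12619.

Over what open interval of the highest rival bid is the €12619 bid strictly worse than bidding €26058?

If the competing bid is below €12619, both bids win at the same price — no difference.
If it is above €26058, both bids lose — no difference.
If it lies strictly between €12619 and €26058, bidding your value wins at a price below your value (positive payoff) while bidding €12619 loses (payoff 0).
So the deviation strictly hurts on the open interval (€12619, €26058).

(€12619, €26058)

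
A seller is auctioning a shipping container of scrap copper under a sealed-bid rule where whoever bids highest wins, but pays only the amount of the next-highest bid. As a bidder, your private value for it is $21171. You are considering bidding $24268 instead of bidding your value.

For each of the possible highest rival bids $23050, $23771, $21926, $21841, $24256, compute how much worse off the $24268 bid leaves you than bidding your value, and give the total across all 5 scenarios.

$8989

The deviation costs you only when the competing bid falls strictly between $21171 and $24268; elsewhere both bids give the same outcome.
$23050: truthful payoff $0, deviation payoff −$1879 → loss $1879.
$23771: truthful payoff $0, deviation payoff −$2600 → loss $2600.
$21926: truthful payoff $0, deviation payoff −$755 → loss $755.
$21841: truthful payoff $0, deviation payoff −$670 → loss $670.
$24256: truthful payoff $0, deviation payoff −$3085 → loss $3085.
Total loss = $1879 + $2600 + $755 + $670 + $3085 = $8989.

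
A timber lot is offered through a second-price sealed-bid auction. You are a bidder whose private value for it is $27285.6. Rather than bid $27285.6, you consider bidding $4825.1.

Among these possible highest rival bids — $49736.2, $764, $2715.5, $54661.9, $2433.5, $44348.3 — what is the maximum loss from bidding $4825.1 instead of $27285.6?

$0

$49736.2: same outcome either way → loss $0.
$764: same outcome either way → loss $0.
$2715.5: same outcome either way → loss $0.
$54661.9: same outcome either way → loss $0.
$2433.5: same outcome either way → loss $0.
$44348.3: same outcome either way → loss $0.
Maximum loss: $0.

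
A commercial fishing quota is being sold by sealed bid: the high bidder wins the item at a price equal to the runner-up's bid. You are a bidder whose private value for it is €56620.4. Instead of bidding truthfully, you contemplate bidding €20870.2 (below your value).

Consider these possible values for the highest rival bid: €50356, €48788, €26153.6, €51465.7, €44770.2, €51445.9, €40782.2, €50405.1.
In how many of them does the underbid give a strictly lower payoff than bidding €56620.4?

The deviation hurts exactly when the highest competing bid lies strictly between €20870.2 and €56620.4 — underbidding then forfeits a profitable win.
€50356: inside the interval → strictly worse (loss €6264.4).
€48788: inside the interval → strictly worse (loss €7832.4).
€26153.6: inside the interval → strictly worse (loss €30466.8).
€51465.7: inside the interval → strictly worse (loss €5154.7).
€44770.2: inside the interval → strictly worse (loss €11850.2).
€51445.9: inside the interval → strictly worse (loss €5174.5).
€40782.2: inside the interval → strictly worse (loss €15838.2).
€50405.1: inside the interval → strictly worse (loss €6215.3).
Count: 8.

8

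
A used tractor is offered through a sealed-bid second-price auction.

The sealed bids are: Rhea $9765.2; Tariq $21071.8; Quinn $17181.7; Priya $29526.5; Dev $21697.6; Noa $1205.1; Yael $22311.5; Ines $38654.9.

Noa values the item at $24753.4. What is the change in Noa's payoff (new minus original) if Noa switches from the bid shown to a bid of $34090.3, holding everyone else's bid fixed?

The highest bid among the other bidders is $38654.9; Noa's bid doesn't change that.
Original bid $1205.1: Noa is not highest (top rival bid is $38654.9); payoff $0.
Alternative bid $34090.3: Noa is not highest (top rival bid is $38654.9); payoff $0.
Change in payoff = $0 − ($0) = $0.

$0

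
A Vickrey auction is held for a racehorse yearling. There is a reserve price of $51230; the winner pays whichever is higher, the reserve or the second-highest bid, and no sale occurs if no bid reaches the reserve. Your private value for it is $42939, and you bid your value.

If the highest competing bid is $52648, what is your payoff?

$0

Your bid $42939 is below the highest competing bid $52648, so you lose. Payoff $0.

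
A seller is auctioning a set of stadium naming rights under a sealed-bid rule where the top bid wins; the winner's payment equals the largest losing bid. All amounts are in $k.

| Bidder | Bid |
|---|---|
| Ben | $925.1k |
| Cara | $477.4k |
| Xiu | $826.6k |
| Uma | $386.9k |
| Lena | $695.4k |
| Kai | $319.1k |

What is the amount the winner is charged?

$826.6k

Highest bid: Ben at $925.1k, so Ben wins.
Second-highest bid: Xiu at $826.6k — that is the price the winner pays.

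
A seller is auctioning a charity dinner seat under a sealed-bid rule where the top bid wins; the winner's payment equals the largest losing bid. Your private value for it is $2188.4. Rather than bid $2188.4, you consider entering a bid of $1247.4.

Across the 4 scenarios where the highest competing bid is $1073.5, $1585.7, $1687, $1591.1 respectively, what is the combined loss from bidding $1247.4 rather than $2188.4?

The deviation costs you only when the competing bid falls strictly between $1247.4 and $2188.4; elsewhere both bids give the same outcome.
$1073.5: outcomes coincide → loss $0.
$1585.7: truthful payoff $602.7, deviation payoff $0 → loss $602.7.
$1687: truthful payoff $501.4, deviation payoff $0 → loss $501.4.
$1591.1: truthful payoff $597.3, deviation payoff $0 → loss $597.3.
Total loss = $602.7 + $501.4 + $597.3 = $1701.4.

$1701.4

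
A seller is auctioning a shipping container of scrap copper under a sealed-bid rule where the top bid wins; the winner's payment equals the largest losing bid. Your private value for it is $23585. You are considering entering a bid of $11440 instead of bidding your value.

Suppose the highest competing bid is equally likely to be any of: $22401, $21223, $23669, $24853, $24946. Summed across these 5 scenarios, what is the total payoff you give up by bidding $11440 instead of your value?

The deviation costs you only when the competing bid falls strictly between $11440 and $23585; elsewhere both bids give the same outcome.
$22401: truthful payoff $1184, deviation payoff $0 → loss $1184.
$21223: truthful payoff $2362, deviation payoff $0 → loss $2362.
$23669: outcomes coincide → loss $0.
$24853: outcomes coincide → loss $0.
$24946: outcomes coincide → loss $0.
Total loss = $1184 + $2362 = $3546.
Because the price is fixed by the runner-up's bid, deviating from your value can only change a good outcome into a bad one — never the reverse.

$3546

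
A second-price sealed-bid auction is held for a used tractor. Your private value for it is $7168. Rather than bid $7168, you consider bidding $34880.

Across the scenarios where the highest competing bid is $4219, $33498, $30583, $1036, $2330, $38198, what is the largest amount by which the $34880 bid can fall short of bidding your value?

$4219: same outcome either way → loss $0.
$33498: truthful gives $0, deviation gives −$26330 → loss $26330.
$30583: truthful gives $0, deviation gives −$23415 → loss $23415.
$1036: same outcome either way → loss $0.
$2330: same outcome either way → loss $0.
$38198: same outcome either way → loss $0.
Maximum loss: $26330.

$26330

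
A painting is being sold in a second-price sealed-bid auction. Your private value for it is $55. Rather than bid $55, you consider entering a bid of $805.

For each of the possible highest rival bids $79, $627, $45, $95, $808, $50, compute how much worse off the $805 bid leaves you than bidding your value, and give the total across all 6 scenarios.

The deviation costs you only when the competing bid falls strictly between $55 and $805; elsewhere both bids give the same outcome.
$79: truthful payoff $0, deviation payoff −$24 → loss $24.
$627: truthful payoff $0, deviation payoff −$572 → loss $572.
$45: outcomes coincide → loss $0.
$95: truthful payoff $0, deviation payoff −$40 → loss $40.
$808: outcomes coincide → loss $0.
$50: outcomes coincide → loss $0.
Total loss = $24 + $572 + $40 = $636.

$636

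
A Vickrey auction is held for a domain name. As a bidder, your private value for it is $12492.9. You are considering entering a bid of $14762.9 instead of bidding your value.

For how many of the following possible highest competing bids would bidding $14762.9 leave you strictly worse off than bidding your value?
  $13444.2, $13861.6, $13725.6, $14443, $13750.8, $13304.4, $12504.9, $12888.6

8

The deviation hurts exactly when the highest competing bid lies strictly between $12492.9 and $14762.9 — overbidding then wins at a price above your value.
$13444.2: inside the interval → strictly worse (loss $951.3).
$13861.6: inside the interval → strictly worse (loss $1368.7).
$13725.6: inside the interval → strictly worse (loss $1232.7).
$14443: inside the interval → strictly worse (loss $1950.1).
$13750.8: inside the interval → strictly worse (loss $1257.9).
$13304.4: inside the interval → strictly worse (loss $811.5).
$12504.9: inside the interval → strictly worse (loss $12).
$12888.6: inside the interval → strictly worse (loss $395.7).
Count: 8.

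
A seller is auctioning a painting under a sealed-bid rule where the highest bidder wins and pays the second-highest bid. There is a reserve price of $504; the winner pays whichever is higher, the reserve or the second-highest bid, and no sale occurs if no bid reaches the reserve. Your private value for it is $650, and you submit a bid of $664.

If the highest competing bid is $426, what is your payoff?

$146

Your bid $664 is the highest and exceeds the reserve.
Price = max(second-highest bid, reserve) = max($426, $504) = $504.
Payoff = $650 − $504 = $146.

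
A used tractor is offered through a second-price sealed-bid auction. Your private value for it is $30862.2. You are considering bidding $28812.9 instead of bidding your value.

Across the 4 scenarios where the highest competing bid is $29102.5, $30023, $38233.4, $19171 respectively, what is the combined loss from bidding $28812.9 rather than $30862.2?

The deviation costs you only when the competing bid falls strictly between $28812.9 and $30862.2; elsewhere both bids give the same outcome.
$29102.5: truthful payoff $1759.7, deviation payoff $0 → loss $1759.7.
$30023: truthful payoff $839.2, deviation payoff $0 → loss $839.2.
$38233.4: outcomes coincide → loss $0.
$19171: outcomes coincide → loss $0.
Total loss = $1759.7 + $839.2 = $2598.9.
In a second-price auction your bid sets only whether you win, not what you pay, so bidding your true value is weakly dominant.

$2598.9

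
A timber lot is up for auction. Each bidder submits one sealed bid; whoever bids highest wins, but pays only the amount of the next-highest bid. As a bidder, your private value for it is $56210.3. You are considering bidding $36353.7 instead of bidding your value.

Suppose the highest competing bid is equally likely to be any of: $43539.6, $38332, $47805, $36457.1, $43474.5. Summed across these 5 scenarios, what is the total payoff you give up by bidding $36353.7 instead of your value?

The deviation costs you only when the competing bid falls strictly between $36353.7 and $56210.3; elsewhere both bids give the same outcome.
$43539.6: truthful payoff $12670.7, deviation payoff $0 → loss $12670.7.
$38332: truthful payoff $17878.3, deviation payoff $0 → loss $17878.3.
$47805: truthful payoff $8405.3, deviation payoff $0 → loss $8405.3.
$36457.1: truthful payoff $19753.2, deviation payoff $0 → loss $19753.2.
$43474.5: truthful payoff $12735.8, deviation payoff $0 → loss $12735.8.
Total loss = $12670.7 + $17878.3 + $8405.3 + $19753.2 + $12735.8 = $71443.3.

$71443.3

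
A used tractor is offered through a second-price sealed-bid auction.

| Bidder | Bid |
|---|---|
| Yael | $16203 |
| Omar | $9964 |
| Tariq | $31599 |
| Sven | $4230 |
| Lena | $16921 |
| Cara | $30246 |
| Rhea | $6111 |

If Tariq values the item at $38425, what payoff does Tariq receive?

$8179

Highest bid: Tariq at $31599, so Tariq wins.
Second-highest bid: Cara at $30246 — that is the price the winner pays.
Tariq's payoff = value − price = $38425 − $30246 = $8179.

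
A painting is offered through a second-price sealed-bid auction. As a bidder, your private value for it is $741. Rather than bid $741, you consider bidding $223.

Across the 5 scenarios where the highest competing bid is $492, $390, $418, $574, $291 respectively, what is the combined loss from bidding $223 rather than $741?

$1540

The deviation costs you only when the competing bid falls strictly between $223 and $741; elsewhere both bids give the same outcome.
$492: truthful payoff $249, deviation payoff $0 → loss $249.
$390: truthful payoff $351, deviation payoff $0 → loss $351.
$418: truthful payoff $323, deviation payoff $0 → loss $323.
$574: truthful payoff $167, deviation payoff $0 → loss $167.
$291: truthful payoff $450, deviation payoff $0 → loss $450.
Total loss = $249 + $351 + $323 + $167 + $450 = $1540.
Truthful bidding weakly dominates here: raising your bid can only win items priced above your value, and lowering it can only forfeit items priced below.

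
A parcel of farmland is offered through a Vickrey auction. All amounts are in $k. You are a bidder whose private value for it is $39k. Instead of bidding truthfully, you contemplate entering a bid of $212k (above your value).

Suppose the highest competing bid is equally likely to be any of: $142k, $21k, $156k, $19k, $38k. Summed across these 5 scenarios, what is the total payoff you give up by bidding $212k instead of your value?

$220k

The deviation costs you only when the competing bid falls strictly between $39k and $212k; elsewhere both bids give the same outcome.
$142k: truthful payoff $0k, deviation payoff −$103k → loss $103k.
$21k: outcomes coincide → loss $0k.
$156k: truthful payoff $0k, deviation payoff −$117k → loss $117k.
$19k: outcomes coincide → loss $0k.
$38k: outcomes coincide → loss $0k.
Total loss = $103k + $117k = $220k.
In a second-price auction your bid sets only whether you win, not what you pay, so bidding your true value is weakly dominant.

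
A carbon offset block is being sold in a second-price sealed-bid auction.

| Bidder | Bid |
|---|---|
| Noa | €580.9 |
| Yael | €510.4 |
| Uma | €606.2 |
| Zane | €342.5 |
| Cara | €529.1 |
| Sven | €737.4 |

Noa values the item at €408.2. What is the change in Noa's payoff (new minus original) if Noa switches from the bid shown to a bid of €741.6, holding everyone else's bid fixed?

−€329.2

The highest bid among the other bidders is €737.4; Noa's bid doesn't change that.
Original bid €580.9: Noa is not highest (top rival bid is €737.4); payoff €0.
Alternative bid €741.6: Noa is highest, pays the top rival bid €737.4; payoff €408.2 − €737.4 = −€329.2.
Change in payoff = −€329.2 − (€0) = −€329.2.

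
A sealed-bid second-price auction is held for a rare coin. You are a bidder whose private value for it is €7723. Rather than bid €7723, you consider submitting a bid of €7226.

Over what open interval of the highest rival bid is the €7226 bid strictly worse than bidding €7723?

If the competing bid is below €7226, both bids win at the same price — no difference.
If it is above €7723, both bids lose — no difference.
If it lies strictly between €7226 and €7723, bidding your value wins at a price below your value (positive payoff) while bidding €7226 loses (payoff 0).
So the deviation strictly hurts on the open interval (€7226, €7723).

(€7226, €7723)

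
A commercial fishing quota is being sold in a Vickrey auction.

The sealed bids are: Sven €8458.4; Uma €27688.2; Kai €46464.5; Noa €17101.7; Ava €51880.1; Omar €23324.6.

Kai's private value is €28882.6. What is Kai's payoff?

Highest bid: Ava at €51880.1, so Ava wins.
Second-highest bid: Kai at €46464.5 — that is the price the winner pays.
Kai did not win, so Kai pays nothing and receives nothing: payoff €0.

€0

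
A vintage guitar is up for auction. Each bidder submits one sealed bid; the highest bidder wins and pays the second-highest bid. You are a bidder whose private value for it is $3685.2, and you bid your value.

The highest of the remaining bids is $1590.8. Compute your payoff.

Your bid $3685.2 exceeds the highest competing bid $1590.8, so you win.
In a second-price auction the winner pays the second-highest bid, $1590.8.
Payoff = value − price = $3685.2 − $1590.8 = $2094.4.

$2094.4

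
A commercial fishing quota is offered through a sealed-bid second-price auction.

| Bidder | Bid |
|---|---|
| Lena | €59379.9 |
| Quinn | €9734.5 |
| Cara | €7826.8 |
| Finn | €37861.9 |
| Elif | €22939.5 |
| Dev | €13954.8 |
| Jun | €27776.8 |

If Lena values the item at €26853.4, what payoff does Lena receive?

−€11008.5

Highest bid: Lena at €59379.9, so Lena wins.
Second-highest bid: Finn at €37861.9 — that is the price the winner pays.
Lena's payoff = value − price = €26853.4 − €37861.9 = −€11008.5.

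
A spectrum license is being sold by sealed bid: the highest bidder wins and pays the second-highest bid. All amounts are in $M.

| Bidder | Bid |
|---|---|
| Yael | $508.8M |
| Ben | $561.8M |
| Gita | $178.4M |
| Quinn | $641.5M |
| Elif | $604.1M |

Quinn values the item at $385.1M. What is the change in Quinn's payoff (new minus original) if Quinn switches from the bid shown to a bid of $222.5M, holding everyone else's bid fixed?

$219M

The highest bid among the other bidders is $604.1M; Quinn's bid doesn't change that.
Original bid $641.5M: Quinn is highest, pays the top rival bid $604.1M; payoff $385.1M − $604.1M = −$219M.
Alternative bid $222.5M: Quinn is not highest (top rival bid is $604.1M); payoff $0M.
Change in payoff = $0M − (−$219M) = $219M.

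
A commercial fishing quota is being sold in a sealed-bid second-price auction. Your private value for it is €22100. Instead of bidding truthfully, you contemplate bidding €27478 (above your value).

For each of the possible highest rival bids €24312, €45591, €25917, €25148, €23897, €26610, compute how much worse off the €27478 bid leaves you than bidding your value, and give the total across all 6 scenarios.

€15384

The deviation costs you only when the competing bid falls strictly between €22100 and €27478; elsewhere both bids give the same outcome.
€24312: truthful payoff €0, deviation payoff −€2212 → loss €2212.
€45591: outcomes coincide → loss €0.
€25917: truthful payoff €0, deviation payoff −€3817 → loss €3817.
€25148: truthful payoff €0, deviation payoff −€3048 → loss €3048.
€23897: truthful payoff €0, deviation payoff −€1797 → loss €1797.
€26610: truthful payoff €0, deviation payoff −€4510 → loss €4510.
Total loss = €2212 + €3817 + €3048 + €1797 + €4510 = €15384.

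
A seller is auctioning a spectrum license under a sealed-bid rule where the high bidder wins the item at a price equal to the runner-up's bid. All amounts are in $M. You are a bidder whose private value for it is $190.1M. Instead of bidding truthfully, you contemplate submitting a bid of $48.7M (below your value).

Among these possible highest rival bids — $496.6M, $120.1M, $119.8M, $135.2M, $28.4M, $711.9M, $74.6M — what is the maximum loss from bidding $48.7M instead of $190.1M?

$115.5M

$496.6M: same outcome either way → loss $0M.
$120.1M: truthful gives $70M, deviation gives $0M → loss $70M.
$119.8M: truthful gives $70.3M, deviation gives $0M → loss $70.3M.
$135.2M: truthful gives $54.9M, deviation gives $0M → loss $54.9M.
$28.4M: same outcome either way → loss $0M.
$711.9M: same outcome either way → loss $0M.
$74.6M: truthful gives $115.5M, deviation gives $0M → loss $115.5M.
Maximum loss: $115.5M.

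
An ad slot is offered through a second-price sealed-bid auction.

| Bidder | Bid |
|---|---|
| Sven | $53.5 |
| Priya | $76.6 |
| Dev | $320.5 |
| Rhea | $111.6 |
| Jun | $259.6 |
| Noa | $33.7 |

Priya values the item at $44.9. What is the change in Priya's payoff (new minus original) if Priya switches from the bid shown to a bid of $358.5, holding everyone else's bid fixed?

−$275.6

The highest bid among the other bidders is $320.5; Priya's bid doesn't change that.
Original bid $76.6: Priya is not highest (top rival bid is $320.5); payoff $0.
Alternative bid $358.5: Priya is highest, pays the top rival bid $320.5; payoff $44.9 − $320.5 = −$275.6.
Change in payoff = −$275.6 − ($0) = −$275.6.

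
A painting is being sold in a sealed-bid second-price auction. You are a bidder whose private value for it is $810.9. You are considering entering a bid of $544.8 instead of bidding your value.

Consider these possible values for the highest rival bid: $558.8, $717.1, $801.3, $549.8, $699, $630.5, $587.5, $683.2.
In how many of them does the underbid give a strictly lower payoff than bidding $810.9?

The deviation hurts exactly when the highest competing bid lies strictly between $544.8 and $810.9 — underbidding then forfeits a profitable win.
$558.8: inside the interval → strictly worse (loss $252.1).
$717.1: inside the interval → strictly worse (loss $93.8).
$801.3: inside the interval → strictly worse (loss $9.6).
$549.8: inside the interval → strictly worse (loss $261.1).
$699: inside the interval → strictly worse (loss $111.9).
$630.5: inside the interval → strictly worse (loss $180.4).
$587.5: inside the interval → strictly worse (loss $223.4).
$683.2: inside the interval → strictly worse (loss $127.7).
Count: 8.

8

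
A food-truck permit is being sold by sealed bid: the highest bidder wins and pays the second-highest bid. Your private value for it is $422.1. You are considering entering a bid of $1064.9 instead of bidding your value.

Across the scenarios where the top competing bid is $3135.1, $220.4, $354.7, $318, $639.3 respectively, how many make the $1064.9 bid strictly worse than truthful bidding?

1

The deviation hurts exactly when the highest competing bid lies strictly between $422.1 and $1064.9 — overbidding then wins at a price above your value.
$3135.1: above both → same outcome either way.
$220.4: below both → same outcome either way.
$354.7: below both → same outcome either way.
$318: below both → same outcome either way.
$639.3: inside the interval → strictly worse (loss $217.2).
Count: 1.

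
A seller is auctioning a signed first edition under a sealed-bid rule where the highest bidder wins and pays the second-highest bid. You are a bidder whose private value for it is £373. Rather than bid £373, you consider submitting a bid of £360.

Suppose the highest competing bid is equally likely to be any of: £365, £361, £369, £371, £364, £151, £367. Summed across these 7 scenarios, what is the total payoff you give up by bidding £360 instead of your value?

£41

The deviation costs you only when the competing bid falls strictly between £360 and £373; elsewhere both bids give the same outcome.
£365: truthful payoff £8, deviation payoff £0 → loss £8.
£361: truthful payoff £12, deviation payoff £0 → loss £12.
£369: truthful payoff £4, deviation payoff £0 → loss £4.
£371: truthful payoff £2, deviation payoff £0 → loss £2.
£364: truthful payoff £9, deviation payoff £0 → loss £9.
£151: outcomes coincide → loss £0.
£367: truthful payoff £6, deviation payoff £0 → loss £6.
Total loss = £8 + £12 + £4 + £2 + £9 + £6 = £41.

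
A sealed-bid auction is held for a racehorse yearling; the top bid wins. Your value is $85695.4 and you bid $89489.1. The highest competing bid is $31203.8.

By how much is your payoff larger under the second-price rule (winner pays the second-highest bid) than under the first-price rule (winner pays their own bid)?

You have the highest bid, so you win under either rule.
Second-price: pay $31203.8 → payoff $54491.6.
First-price: pay your own bid $89489.1 → payoff −$3793.7.
Difference = $54491.6 − (−$3793.7) = $58285.3.

$58285.3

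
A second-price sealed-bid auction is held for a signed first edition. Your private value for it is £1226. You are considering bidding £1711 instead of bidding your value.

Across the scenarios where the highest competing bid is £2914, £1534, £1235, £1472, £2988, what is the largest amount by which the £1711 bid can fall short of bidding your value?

£2914: same outcome either way → loss £0.
£1534: truthful gives £0, deviation gives −£308 → loss £308.
£1235: truthful gives £0, deviation gives −£9 → loss £9.
£1472: truthful gives £0, deviation gives −£246 → loss £246.
£2988: same outcome either way → loss £0.
Maximum loss: £308.

£308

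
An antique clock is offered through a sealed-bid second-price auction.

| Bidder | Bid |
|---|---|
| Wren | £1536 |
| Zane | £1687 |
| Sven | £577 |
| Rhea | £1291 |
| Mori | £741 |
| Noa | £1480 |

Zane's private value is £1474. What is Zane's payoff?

Highest bid: Zane at £1687, so Zane wins.
Second-highest bid: Wren at £1536 — that is the price the winner pays.
Zane's payoff = value − price = £1474 − £1536 = −£62.

−£62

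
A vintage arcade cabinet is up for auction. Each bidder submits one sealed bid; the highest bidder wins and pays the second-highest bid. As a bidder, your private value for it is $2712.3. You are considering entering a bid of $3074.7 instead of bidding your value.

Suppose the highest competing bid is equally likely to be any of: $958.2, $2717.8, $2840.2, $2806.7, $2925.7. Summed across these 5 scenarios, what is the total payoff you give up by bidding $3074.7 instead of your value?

The deviation costs you only when the competing bid falls strictly between $2712.3 and $3074.7; elsewhere both bids give the same outcome.
$958.2: outcomes coincide → loss $0.
$2717.8: truthful payoff $0, deviation payoff −$5.5 → loss $5.5.
$2840.2: truthful payoff $0, deviation payoff −$127.9 → loss $127.9.
$2806.7: truthful payoff $0, deviation payoff −$94.4 → loss $94.4.
$2925.7: truthful payoff $0, deviation payoff −$213.4 → loss $213.4.
Total loss = $5.5 + $127.9 + $94.4 + $213.4 = $441.2.

$441.2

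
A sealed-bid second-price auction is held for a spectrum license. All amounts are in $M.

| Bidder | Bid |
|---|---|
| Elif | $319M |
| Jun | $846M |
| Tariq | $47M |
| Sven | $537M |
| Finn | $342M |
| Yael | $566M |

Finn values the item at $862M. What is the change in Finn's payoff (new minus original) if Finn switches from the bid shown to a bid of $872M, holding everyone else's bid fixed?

The highest bid among the other bidders is $846M; Finn's bid doesn't change that.
Original bid $342M: Finn is not highest (top rival bid is $846M); payoff $0M.
Alternative bid $872M: Finn is highest, pays the top rival bid $846M; payoff $862M − $846M = $16M.
Change in payoff = $16M − ($0M) = $16M.

$16M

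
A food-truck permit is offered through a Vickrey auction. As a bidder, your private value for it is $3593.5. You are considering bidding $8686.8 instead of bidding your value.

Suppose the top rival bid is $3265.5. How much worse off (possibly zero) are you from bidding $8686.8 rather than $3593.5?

$0

Bidding your value $3593.5: you win (since $3593.5 > $3265.5) and pay $3265.5. Payoff $328.
Bidding $8686.8: you win and pay $3265.5. Payoff $3593.5 − $3265.5 = $328.
Difference = $328 − $328 = $0; both bids lead to the same outcome because the competing bid is below both your value and your alternative bid.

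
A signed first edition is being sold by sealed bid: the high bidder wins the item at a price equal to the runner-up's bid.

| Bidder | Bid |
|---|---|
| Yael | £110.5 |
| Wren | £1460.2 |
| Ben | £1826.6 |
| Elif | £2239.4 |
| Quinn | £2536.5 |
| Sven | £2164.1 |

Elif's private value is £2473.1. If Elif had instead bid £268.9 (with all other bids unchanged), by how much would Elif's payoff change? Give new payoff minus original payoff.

£0

The highest bid among the other bidders is £2536.5; Elif's bid doesn't change that.
Original bid £2239.4: Elif is not highest (top rival bid is £2536.5); payoff £0.
Alternative bid £268.9: Elif is not highest (top rival bid is £2536.5); payoff £0.
Change in payoff = £0 − (£0) = £0.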